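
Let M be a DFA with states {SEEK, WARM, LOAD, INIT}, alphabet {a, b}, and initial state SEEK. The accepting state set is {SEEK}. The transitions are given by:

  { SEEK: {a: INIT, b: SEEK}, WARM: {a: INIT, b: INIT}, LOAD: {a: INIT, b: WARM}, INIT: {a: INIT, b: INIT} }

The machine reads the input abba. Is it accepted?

start at SEEK
read 'a': SEEK → INIT
read 'b': INIT → INIT
read 'b': INIT → INIT
read 'a': INIT → INIT
End state INIT is not accepting.

No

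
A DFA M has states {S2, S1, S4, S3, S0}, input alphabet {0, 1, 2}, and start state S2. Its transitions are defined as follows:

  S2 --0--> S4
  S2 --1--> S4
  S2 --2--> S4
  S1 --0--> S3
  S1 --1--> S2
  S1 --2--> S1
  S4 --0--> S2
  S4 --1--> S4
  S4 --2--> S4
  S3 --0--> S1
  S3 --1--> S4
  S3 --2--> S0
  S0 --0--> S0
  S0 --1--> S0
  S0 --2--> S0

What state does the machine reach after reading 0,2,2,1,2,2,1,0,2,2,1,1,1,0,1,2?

S4

start at S2
read '0': S2 → S4
read '2': S4 → S4
read '2': S4 → S4
read '1': S4 → S4
read '2': S4 → S4
read '2': S4 → S4
read '1': S4 → S4
read '0': S4 → S2
read '2': S2 → S4
read '2': S4 → S4
read '1': S4 → S4
read '1': S4 → S4
read '1': S4 → S4
read '0': S4 → S2
read '1': S2 → S4
read '2': S4 → S4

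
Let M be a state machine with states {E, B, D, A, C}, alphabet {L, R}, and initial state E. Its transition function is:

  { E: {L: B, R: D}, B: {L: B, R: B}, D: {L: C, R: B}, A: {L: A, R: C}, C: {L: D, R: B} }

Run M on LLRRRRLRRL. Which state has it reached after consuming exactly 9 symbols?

B

Trace: E -L-> B -L-> B -R-> B -R-> B -R-> B -R-> B -L-> B -R-> B -R-> B
After 9 symbols: B.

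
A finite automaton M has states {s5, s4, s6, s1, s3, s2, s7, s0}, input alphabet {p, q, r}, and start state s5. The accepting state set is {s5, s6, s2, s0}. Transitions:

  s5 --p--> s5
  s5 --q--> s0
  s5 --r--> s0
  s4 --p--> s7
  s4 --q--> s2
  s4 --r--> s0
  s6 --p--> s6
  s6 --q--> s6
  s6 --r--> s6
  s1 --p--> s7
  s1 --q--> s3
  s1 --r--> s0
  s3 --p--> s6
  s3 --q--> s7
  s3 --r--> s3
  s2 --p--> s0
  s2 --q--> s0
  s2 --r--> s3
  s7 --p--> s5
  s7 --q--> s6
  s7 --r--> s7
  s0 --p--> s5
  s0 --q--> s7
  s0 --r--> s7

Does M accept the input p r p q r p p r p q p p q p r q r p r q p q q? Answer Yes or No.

No

Trace: s5 -p-> s5 -r-> s0 -p-> s5 -q-> s0 -r-> s7 -p-> s5 -p-> s5 -r-> s0 -p-> s5 -q-> s0 -p-> s5 -p-> s5 -q-> s0 -p-> s5 -r-> s0 -q-> s7 -r-> s7 -p-> s5 -r-> s0 -q-> s7 -p-> s5 -q-> s0 -q-> s7
End state s7 is not accepting.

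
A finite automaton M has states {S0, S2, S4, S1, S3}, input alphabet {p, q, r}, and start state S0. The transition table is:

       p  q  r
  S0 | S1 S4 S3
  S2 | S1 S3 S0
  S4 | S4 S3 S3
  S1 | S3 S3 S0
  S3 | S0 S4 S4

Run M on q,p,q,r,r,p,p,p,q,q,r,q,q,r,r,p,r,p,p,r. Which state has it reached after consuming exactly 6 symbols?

S0

S0 → S4 → S4 → S3 → S4 → S3 → S0
After 6 symbols: S0.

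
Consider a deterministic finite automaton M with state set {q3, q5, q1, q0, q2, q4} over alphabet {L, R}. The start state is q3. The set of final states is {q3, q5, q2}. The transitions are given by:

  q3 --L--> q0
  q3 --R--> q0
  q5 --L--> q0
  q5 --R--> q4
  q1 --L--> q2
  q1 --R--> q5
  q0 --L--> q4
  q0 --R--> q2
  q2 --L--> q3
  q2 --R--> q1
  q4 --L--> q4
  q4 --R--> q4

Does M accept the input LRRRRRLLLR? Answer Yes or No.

No

start at q3
read 'L': q3 → q0
read 'R': q0 → q2
read 'R': q2 → q1
read 'R': q1 → q5
read 'R': q5 → q4
read 'R': q4 → q4
read 'L': q4 → q4
read 'L': q4 → q4
read 'L': q4 → q4
read 'R': q4 → q4
End state q4 is not accepting.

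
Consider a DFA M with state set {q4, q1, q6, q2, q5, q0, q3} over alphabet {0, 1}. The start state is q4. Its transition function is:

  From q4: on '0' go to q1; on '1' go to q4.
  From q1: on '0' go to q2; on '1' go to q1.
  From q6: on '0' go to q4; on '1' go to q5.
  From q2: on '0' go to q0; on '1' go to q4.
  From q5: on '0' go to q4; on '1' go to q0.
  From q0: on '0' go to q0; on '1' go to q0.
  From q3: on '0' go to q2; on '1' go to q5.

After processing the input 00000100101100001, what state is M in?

Trace: q4 -0-> q1 -0-> q2 -0-> q0 -0-> q0 -0-> q0 -1-> q0 -0-> q0 -0-> q0 -1-> q0 -0-> q0 -1-> q0 -1-> q0 -0-> q0 -0-> q0 -0-> q0 -0-> q0 -1-> q0

q0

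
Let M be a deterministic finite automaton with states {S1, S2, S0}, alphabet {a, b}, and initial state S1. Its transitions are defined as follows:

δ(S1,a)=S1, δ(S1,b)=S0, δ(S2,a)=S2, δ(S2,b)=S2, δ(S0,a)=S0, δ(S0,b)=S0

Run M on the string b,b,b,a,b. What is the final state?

S0

start at S1
read 'b': S1 → S0
read 'b': S0 → S0
read 'b': S0 → S0
read 'a': S0 → S0
read 'b': S0 → S0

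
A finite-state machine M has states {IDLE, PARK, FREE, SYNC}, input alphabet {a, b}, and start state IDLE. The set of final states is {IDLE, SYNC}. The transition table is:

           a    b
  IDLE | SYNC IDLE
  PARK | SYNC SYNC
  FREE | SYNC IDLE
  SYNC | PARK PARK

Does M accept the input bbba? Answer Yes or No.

IDLE → IDLE → IDLE → IDLE → SYNC
End state SYNC is accepting.

Yes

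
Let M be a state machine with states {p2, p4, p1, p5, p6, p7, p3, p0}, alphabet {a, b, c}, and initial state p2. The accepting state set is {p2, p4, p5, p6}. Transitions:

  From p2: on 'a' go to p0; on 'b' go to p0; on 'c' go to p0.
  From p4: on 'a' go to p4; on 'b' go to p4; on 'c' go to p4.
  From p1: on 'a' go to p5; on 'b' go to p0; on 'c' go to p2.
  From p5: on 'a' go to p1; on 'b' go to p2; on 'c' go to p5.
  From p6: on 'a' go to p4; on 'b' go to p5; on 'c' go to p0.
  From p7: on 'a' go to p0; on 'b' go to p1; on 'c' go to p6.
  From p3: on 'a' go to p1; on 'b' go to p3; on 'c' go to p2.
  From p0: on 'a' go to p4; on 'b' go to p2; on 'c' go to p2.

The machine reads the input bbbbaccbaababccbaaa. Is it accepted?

start at p2
read 'b': p2 → p0
read 'b': p0 → p2
read 'b': p2 → p0
read 'b': p0 → p2
read 'a': p2 → p0
read 'c': p0 → p2
read 'c': p2 → p0
read 'b': p0 → p2
read 'a': p2 → p0
read 'a': p0 → p4
read 'b': p4 → p4
read 'a': p4 → p4
read 'b': p4 → p4
read 'c': p4 → p4
read 'c': p4 → p4
read 'b': p4 → p4
read 'a': p4 → p4
read 'a': p4 → p4
read 'a': p4 → p4
End state p4 is accepting.

Yes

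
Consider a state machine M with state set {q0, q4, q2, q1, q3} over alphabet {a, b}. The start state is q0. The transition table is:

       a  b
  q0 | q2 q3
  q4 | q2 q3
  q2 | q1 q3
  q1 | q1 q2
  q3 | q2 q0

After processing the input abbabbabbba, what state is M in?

q2

q0 → q2 → q3 → q0 → q2 → q3 → q0 → q2 → q3 → q0 → q3 → q2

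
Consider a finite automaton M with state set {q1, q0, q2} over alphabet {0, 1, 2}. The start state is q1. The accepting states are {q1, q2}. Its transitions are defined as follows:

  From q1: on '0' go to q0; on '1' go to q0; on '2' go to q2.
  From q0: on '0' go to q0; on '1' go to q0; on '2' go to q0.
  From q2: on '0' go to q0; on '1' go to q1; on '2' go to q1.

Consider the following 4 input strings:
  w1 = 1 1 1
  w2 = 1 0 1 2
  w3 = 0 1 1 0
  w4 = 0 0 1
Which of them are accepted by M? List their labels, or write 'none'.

none

w1: q1 → q0 → q0 → q0  → end q0, rejected
w2: q1 → q0 → q0 → q0 → q0  → end q0, rejected
w3: q1 → q0 → q0 → q0 → q0  → end q0, rejected
w4: q1 → q0 → q0 → q0  → end q0, rejected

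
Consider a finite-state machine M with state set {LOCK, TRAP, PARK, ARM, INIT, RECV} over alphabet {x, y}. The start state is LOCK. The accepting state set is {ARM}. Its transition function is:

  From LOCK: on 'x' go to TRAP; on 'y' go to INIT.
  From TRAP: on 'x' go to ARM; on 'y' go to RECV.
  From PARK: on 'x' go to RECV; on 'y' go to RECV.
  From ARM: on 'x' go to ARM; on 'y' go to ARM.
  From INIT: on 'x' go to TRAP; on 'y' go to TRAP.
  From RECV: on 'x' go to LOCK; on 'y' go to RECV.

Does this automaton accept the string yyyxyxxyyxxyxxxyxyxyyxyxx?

Yes

Trace: LOCK -y-> INIT -y-> TRAP -y-> RECV -x-> LOCK -y-> INIT -x-> TRAP -x-> ARM -y-> ARM -y-> ARM -x-> ARM -x-> ARM -y-> ARM -x-> ARM -x-> ARM -x-> ARM -y-> ARM -x-> ARM -y-> ARM -x-> ARM -y-> ARM -y-> ARM -x-> ARM -y-> ARM -x-> ARM -x-> ARM
End state ARM is accepting.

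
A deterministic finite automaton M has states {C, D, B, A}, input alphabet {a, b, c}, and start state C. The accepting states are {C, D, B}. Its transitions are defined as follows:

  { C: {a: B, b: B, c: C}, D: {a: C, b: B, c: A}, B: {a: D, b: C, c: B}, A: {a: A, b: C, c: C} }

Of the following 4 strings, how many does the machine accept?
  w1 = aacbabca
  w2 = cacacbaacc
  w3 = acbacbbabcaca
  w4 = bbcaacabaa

w1: Trace: C -a-> B -a-> D -c-> A -b-> C -a-> B -b-> C -c-> C -a-> B  → end B, accepted
w2: Trace: C -c-> C -a-> B -c-> B -a-> D -c-> A -b-> C -a-> B -a-> D -c-> A -c-> C  → end C, accepted
w3: Trace: C -a-> B -c-> B -b-> C -a-> B -c-> B -b-> C -b-> B -a-> D -b-> B -c-> B -a-> D -c-> A -a-> A  → end A, rejected
w4: Trace: C -b-> B -b-> C -c-> C -a-> B -a-> D -c-> A -a-> A -b-> C -a-> B -a-> D  → end D, accepted

3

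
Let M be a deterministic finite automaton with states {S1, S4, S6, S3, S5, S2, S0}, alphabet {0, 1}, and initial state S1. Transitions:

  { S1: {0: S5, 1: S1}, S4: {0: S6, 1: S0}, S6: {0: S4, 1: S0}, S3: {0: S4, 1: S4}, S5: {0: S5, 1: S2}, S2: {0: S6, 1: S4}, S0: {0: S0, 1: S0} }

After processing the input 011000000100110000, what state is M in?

S0

S1 → S5 → S2 → S4 → S6 → S4 → S6 → S4 → S6 → S4 → S0 → S0 → S0 → S0 → S0 → S0 → S0 → S0 → S0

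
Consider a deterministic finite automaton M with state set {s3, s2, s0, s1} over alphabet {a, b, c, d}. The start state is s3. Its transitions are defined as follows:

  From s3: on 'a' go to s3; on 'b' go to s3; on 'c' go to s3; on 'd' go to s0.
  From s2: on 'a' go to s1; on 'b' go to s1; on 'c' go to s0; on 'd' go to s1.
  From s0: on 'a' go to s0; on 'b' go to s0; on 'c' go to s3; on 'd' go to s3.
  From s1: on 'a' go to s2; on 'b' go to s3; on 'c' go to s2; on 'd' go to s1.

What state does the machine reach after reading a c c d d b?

s3

start at s3
read 'a': s3 → s3
read 'c': s3 → s3
read 'c': s3 → s3
read 'd': s3 → s0
read 'd': s0 → s3
read 'b': s3 → s3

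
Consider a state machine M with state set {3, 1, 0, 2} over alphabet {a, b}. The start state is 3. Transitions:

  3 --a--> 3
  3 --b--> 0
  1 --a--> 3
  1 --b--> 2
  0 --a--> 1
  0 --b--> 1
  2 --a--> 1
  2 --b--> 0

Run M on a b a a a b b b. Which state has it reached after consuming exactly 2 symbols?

0

Trace: 3 -a-> 3 -b-> 0
After 2 symbols: 0.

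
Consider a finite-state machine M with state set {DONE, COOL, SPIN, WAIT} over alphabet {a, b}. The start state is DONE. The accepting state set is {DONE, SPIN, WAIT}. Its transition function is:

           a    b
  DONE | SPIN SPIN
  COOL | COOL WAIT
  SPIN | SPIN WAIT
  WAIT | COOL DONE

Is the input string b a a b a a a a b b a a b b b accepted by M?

Trace: DONE -b-> SPIN -a-> SPIN -a-> SPIN -b-> WAIT -a-> COOL -a-> COOL -a-> COOL -a-> COOL -b-> WAIT -b-> DONE -a-> SPIN -a-> SPIN -b-> WAIT -b-> DONE -b-> SPIN
End state SPIN is accepting.

Yes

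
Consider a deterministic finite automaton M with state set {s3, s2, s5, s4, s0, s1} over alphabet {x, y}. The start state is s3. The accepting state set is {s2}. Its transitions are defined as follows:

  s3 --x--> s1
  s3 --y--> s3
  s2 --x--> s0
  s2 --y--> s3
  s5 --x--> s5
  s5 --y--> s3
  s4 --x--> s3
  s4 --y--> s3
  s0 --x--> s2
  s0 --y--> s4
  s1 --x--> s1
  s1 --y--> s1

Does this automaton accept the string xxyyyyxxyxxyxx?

No

start at s3
read 'x': s3 → s1
read 'x': s1 → s1
read 'y': s1 → s1
read 'y': s1 → s1
read 'y': s1 → s1
read 'y': s1 → s1
read 'x': s1 → s1
read 'x': s1 → s1
read 'y': s1 → s1
read 'x': s1 → s1
read 'x': s1 → s1
read 'y': s1 → s1
read 'x': s1 → s1
read 'x': s1 → s1
End state s1 is not accepting.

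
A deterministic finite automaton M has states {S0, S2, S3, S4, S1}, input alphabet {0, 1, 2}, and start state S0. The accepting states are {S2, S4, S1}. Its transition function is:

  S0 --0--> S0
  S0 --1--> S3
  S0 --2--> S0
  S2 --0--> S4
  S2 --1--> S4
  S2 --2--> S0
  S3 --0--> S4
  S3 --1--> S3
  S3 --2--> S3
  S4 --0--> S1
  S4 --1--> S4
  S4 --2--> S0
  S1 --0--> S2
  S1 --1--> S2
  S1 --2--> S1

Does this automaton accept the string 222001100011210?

Yes

S0 → S0 → S0 → S0 → S0 → S0 → S3 → S3 → S4 → S1 → S2 → S4 → S4 → S0 → S3 → S4
End state S4 is accepting.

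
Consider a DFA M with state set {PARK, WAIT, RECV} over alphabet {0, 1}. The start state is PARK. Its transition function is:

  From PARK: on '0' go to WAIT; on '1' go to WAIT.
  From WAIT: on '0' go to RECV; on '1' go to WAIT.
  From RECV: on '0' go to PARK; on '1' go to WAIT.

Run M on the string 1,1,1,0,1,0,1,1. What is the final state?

Trace: PARK -1-> WAIT -1-> WAIT -1-> WAIT -0-> RECV -1-> WAIT -0-> RECV -1-> WAIT -1-> WAIT

WAIT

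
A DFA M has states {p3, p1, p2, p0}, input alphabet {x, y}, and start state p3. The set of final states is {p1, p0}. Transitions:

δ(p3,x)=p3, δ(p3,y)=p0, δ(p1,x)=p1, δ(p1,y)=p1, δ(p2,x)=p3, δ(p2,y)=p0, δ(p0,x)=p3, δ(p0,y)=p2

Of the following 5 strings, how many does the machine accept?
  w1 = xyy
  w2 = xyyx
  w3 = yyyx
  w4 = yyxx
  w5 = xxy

w1: Trace: p3 -x-> p3 -y-> p0 -y-> p2  → end p2, rejected
w2: Trace: p3 -x-> p3 -y-> p0 -y-> p2 -x-> p3  → end p3, rejected
w3: Trace: p3 -y-> p0 -y-> p2 -y-> p0 -x-> p3  → end p3, rejected
w4: Trace: p3 -y-> p0 -y-> p2 -x-> p3 -x-> p3  → end p3, rejected
w5: Trace: p3 -x-> p3 -x-> p3 -y-> p0  → end p0, accepted

1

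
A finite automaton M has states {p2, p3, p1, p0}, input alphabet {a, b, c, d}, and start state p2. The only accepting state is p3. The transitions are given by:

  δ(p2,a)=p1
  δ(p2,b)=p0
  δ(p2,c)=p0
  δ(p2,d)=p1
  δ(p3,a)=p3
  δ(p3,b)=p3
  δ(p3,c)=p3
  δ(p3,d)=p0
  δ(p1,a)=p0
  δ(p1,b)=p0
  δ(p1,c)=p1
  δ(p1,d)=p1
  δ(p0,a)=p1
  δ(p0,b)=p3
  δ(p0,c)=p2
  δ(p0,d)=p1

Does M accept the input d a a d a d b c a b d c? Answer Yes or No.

p2 → p1 → p0 → p1 → p1 → p0 → p1 → p0 → p2 → p1 → p0 → p1 → p1
End state p1 is not accepting.

No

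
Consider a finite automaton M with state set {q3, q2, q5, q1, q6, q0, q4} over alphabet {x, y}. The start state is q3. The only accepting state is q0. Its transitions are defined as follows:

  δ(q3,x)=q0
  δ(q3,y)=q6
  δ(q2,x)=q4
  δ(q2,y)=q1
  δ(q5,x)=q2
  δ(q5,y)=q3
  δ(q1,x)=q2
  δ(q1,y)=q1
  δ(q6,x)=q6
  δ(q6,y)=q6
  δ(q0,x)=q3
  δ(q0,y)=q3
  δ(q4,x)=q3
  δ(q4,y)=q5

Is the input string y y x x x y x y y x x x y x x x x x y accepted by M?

No

q3 → q6 → q6 → q6 → q6 → q6 → q6 → q6 → q6 → q6 → q6 → q6 → q6 → q6 → q6 → q6 → q6 → q6 → q6 → q6
End state q6 is not accepting.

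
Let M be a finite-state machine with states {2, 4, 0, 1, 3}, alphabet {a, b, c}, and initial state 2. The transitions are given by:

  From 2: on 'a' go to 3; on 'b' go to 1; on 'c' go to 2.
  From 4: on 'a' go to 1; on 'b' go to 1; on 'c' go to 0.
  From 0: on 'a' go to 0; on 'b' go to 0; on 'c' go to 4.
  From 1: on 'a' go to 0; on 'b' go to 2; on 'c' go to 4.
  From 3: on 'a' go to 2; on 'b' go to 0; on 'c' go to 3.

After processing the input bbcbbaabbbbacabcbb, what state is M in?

2

start at 2
read 'b': 2 → 1
read 'b': 1 → 2
read 'c': 2 → 2
read 'b': 2 → 1
read 'b': 1 → 2
read 'a': 2 → 3
read 'a': 3 → 2
read 'b': 2 → 1
read 'b': 1 → 2
read 'b': 2 → 1
read 'b': 1 → 2
read 'a': 2 → 3
read 'c': 3 → 3
read 'a': 3 → 2
read 'b': 2 → 1
read 'c': 1 → 4
read 'b': 4 → 1
read 'b': 1 → 2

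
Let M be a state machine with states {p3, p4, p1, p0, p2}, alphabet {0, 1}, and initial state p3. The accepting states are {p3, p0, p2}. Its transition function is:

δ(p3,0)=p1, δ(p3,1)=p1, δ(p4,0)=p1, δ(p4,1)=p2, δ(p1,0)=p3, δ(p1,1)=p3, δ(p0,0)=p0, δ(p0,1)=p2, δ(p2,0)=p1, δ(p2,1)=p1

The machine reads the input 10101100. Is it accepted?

Yes

Trace: p3 -1-> p1 -0-> p3 -1-> p1 -0-> p3 -1-> p1 -1-> p3 -0-> p1 -0-> p3
End state p3 is accepting.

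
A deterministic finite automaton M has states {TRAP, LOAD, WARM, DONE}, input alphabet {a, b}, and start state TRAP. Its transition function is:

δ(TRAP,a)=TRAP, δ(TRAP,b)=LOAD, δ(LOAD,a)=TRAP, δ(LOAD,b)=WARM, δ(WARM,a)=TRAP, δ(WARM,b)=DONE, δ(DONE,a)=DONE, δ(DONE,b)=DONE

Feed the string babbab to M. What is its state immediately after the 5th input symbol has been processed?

start at TRAP
read 'b': TRAP → LOAD
read 'a': LOAD → TRAP
read 'b': TRAP → LOAD
read 'b': LOAD → WARM
read 'a': WARM → TRAP
After 5 symbols: TRAP.

TRAP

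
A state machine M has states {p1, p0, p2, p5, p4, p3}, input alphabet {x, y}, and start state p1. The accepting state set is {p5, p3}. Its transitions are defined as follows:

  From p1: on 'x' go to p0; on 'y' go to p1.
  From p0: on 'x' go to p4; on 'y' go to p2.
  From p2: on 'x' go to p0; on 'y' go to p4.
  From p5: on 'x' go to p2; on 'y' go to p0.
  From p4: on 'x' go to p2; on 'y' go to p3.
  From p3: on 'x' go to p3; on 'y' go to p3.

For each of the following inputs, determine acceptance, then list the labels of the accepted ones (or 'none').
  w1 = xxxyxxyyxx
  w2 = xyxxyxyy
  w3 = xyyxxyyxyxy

w2

w1: p1 → p0 → p4 → p2 → p4 → p2 → p0 → p2 → p4 → p2 → p0  → end p0, rejected
w2: p1 → p0 → p2 → p0 → p4 → p3 → p3 → p3 → p3  → end p3, accepted
w3: p1 → p0 → p2 → p4 → p2 → p0 → p2 → p4 → p2 → p4 → p2 → p4  → end p4, rejected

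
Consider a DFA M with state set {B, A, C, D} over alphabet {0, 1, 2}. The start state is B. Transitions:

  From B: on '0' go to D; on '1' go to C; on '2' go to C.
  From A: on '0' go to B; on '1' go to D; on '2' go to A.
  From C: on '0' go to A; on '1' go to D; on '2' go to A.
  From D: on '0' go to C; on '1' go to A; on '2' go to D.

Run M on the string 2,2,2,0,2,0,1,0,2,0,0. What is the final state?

start at B
read '2': B → C
read '2': C → A
read '2': A → A
read '0': A → B
read '2': B → C
read '0': C → A
read '1': A → D
read '0': D → C
read '2': C → A
read '0': A → B
read '0': B → D

D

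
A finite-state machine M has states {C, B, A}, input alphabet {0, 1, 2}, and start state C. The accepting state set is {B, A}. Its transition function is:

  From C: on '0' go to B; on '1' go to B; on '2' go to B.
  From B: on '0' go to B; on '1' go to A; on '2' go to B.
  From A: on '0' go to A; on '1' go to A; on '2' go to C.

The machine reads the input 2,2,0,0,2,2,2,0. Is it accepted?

C → B → B → B → B → B → B → B → B
End state B is accepting.

Yes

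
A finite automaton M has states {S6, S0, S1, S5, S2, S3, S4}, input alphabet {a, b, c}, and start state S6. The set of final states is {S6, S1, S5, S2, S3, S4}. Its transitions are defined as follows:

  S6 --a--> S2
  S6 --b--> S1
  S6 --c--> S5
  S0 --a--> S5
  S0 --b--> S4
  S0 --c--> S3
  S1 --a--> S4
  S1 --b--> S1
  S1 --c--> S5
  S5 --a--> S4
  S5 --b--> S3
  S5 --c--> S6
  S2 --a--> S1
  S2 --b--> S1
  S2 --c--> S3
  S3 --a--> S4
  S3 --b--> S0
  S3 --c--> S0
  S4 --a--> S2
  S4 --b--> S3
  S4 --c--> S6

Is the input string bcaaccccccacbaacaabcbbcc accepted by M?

S6 → S1 → S5 → S4 → S2 → S3 → S0 → S3 → S0 → S3 → S0 → S5 → S6 → S1 → S4 → S2 → S3 → S4 → S2 → S1 → S5 → S3 → S0 → S3 → S0
End state S0 is not accepting.

No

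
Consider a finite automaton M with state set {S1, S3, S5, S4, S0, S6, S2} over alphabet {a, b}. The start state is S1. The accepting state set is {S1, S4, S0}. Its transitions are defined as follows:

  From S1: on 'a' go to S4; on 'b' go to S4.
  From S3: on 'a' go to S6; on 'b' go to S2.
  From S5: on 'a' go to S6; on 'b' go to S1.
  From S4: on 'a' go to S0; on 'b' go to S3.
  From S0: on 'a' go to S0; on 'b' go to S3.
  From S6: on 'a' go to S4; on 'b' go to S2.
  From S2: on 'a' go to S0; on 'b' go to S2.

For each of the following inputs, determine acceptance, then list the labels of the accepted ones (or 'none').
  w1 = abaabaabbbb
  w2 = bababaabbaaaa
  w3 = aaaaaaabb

w2

w1: S1 → S4 → S3 → S6 → S4 → S3 → S6 → S4 → S3 → S2 → S2 → S2  → end S2, rejected
w2: S1 → S4 → S0 → S3 → S6 → S2 → S0 → S0 → S3 → S2 → S0 → S0 → S0 → S0  → end S0, accepted
w3: S1 → S4 → S0 → S0 → S0 → S0 → S0 → S0 → S3 → S2  → end S2, rejected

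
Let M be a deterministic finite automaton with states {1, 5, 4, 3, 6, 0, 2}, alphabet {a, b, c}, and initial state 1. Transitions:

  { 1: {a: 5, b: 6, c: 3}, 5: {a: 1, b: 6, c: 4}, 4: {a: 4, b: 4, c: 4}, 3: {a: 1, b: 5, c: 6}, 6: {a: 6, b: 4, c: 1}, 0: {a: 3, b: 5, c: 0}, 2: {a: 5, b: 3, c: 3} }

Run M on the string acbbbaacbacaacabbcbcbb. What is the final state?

4

Trace: 1 -a-> 5 -c-> 4 -b-> 4 -b-> 4 -b-> 4 -a-> 4 -a-> 4 -c-> 4 -b-> 4 -a-> 4 -c-> 4 -a-> 4 -a-> 4 -c-> 4 -a-> 4 -b-> 4 -b-> 4 -c-> 4 -b-> 4 -c-> 4 -b-> 4 -b-> 4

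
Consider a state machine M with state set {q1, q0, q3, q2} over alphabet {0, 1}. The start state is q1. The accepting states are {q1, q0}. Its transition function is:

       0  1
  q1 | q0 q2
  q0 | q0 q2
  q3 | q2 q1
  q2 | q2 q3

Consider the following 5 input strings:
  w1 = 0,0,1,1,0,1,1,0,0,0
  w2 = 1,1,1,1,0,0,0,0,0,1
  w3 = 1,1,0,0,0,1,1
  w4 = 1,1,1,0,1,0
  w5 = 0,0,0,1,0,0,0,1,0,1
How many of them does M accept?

w1: Trace: q1 -0-> q0 -0-> q0 -1-> q2 -1-> q3 -0-> q2 -1-> q3 -1-> q1 -0-> q0 -0-> q0 -0-> q0  → end q0, accepted
w2: Trace: q1 -1-> q2 -1-> q3 -1-> q1 -1-> q2 -0-> q2 -0-> q2 -0-> q2 -0-> q2 -0-> q2 -1-> q3  → end q3, rejected
w3: Trace: q1 -1-> q2 -1-> q3 -0-> q2 -0-> q2 -0-> q2 -1-> q3 -1-> q1  → end q1, accepted
w4: Trace: q1 -1-> q2 -1-> q3 -1-> q1 -0-> q0 -1-> q2 -0-> q2  → end q2, rejected
w5: Trace: q1 -0-> q0 -0-> q0 -0-> q0 -1-> q2 -0-> q2 -0-> q2 -0-> q2 -1-> q3 -0-> q2 -1-> q3  → end q3, rejected

2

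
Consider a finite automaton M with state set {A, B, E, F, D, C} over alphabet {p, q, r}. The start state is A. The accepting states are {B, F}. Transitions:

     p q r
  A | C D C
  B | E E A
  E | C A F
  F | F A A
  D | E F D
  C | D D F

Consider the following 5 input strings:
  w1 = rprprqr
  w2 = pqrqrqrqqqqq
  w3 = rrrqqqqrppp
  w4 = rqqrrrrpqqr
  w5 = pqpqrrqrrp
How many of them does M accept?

1

w1:
  start at A
  read 'r': A → C
  read 'p': C → D
  read 'r': D → D
  read 'p': D → E
  read 'r': E → F
  read 'q': F → A
  read 'r': A → C
  end C, rejected
w2:
  start at A
  read 'p': A → C
  read 'q': C → D
  read 'r': D → D
  read 'q': D → F
  read 'r': F → A
  read 'q': A → D
  read 'r': D → D
  read 'q': D → F
  read 'q': F → A
  read 'q': A → D
  read 'q': D → F
  read 'q': F → A
  end A, rejected
w3:
  start at A
  read 'r': A → C
  read 'r': C → F
  read 'r': F → A
  read 'q': A → D
  read 'q': D → F
  read 'q': F → A
  read 'q': A → D
  read 'r': D → D
  read 'p': D → E
  read 'p': E → C
  read 'p': C → D
  end D, rejected
w4:
  start at A
  read 'r': A → C
  read 'q': C → D
  read 'q': D → F
  read 'r': F → A
  read 'r': A → C
  read 'r': C → F
  read 'r': F → A
  read 'p': A → C
  read 'q': C → D
  read 'q': D → F
  read 'r': F → A
  end A, rejected
w5:
  start at A
  read 'p': A → C
  read 'q': C → D
  read 'p': D → E
  read 'q': E → A
  read 'r': A → C
  read 'r': C → F
  read 'q': F → A
  read 'r': A → C
  read 'r': C → F
  read 'p': F → F
  end F, accepted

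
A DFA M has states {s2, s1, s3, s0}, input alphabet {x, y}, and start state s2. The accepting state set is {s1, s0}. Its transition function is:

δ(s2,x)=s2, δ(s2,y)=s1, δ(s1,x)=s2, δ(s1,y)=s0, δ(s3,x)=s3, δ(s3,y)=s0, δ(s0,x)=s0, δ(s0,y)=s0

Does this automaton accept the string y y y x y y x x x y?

Trace: s2 -y-> s1 -y-> s0 -y-> s0 -x-> s0 -y-> s0 -y-> s0 -x-> s0 -x-> s0 -x-> s0 -y-> s0
End state s0 is accepting.

Yes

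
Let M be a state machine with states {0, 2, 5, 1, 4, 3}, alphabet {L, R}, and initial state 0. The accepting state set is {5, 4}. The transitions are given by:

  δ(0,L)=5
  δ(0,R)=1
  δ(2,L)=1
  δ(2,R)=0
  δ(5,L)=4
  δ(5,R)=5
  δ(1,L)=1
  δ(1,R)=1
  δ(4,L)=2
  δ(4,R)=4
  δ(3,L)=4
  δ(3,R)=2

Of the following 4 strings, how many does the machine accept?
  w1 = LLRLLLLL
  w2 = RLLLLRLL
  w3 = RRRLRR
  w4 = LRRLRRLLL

0

w1:
  start at 0
  read 'L': 0 → 5
  read 'L': 5 → 4
  read 'R': 4 → 4
  read 'L': 4 → 2
  read 'L': 2 → 1
  read 'L': 1 → 1
  read 'L': 1 → 1
  read 'L': 1 → 1
  end 1, rejected
w2:
  start at 0
  read 'R': 0 → 1
  read 'L': 1 → 1
  read 'L': 1 → 1
  read 'L': 1 → 1
  read 'L': 1 → 1
  read 'R': 1 → 1
  read 'L': 1 → 1
  read 'L': 1 → 1
  end 1, rejected
w3:
  start at 0
  read 'R': 0 → 1
  read 'R': 1 → 1
  read 'R': 1 → 1
  read 'L': 1 → 1
  read 'R': 1 → 1
  read 'R': 1 → 1
  end 1, rejected
w4:
  start at 0
  read 'L': 0 → 5
  read 'R': 5 → 5
  read 'R': 5 → 5
  read 'L': 5 → 4
  read 'R': 4 → 4
  read 'R': 4 → 4
  read 'L': 4 → 2
  read 'L': 2 → 1
  read 'L': 1 → 1
  end 1, rejected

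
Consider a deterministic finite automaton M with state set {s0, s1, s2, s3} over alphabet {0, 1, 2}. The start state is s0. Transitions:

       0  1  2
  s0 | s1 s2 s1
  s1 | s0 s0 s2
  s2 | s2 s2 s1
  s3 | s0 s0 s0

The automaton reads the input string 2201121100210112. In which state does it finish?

start at s0
read '2': s0 → s1
read '2': s1 → s2
read '0': s2 → s2
read '1': s2 → s2
read '1': s2 → s2
read '2': s2 → s1
read '1': s1 → s0
read '1': s0 → s2
read '0': s2 → s2
read '0': s2 → s2
read '2': s2 → s1
read '1': s1 → s0
read '0': s0 → s1
read '1': s1 → s0
read '1': s0 → s2
read '2': s2 → s1

s1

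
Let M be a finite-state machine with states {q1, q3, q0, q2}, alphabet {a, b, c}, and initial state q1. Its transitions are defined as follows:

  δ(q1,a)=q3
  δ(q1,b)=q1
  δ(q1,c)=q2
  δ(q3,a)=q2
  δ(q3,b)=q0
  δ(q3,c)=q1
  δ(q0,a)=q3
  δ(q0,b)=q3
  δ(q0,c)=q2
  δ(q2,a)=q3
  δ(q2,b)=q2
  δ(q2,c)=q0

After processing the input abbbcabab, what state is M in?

start at q1
read 'a': q1 → q3
read 'b': q3 → q0
read 'b': q0 → q3
read 'b': q3 → q0
read 'c': q0 → q2
read 'a': q2 → q3
read 'b': q3 → q0
read 'a': q0 → q3
read 'b': q3 → q0

q0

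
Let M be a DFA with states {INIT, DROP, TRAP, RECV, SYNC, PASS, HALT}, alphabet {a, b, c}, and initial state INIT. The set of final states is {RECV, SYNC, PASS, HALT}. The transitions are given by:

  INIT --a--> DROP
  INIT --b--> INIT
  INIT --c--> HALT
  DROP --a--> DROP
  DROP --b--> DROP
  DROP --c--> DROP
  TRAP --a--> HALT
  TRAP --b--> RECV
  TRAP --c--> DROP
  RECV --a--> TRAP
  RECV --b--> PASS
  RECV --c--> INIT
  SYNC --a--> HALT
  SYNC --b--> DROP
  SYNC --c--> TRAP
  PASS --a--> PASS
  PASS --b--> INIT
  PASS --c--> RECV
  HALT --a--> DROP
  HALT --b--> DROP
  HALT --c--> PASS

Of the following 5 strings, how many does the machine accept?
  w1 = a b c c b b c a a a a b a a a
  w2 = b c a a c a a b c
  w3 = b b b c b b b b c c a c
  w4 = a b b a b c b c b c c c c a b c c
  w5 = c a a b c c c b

0

w1:
  start at INIT
  read 'a': INIT → DROP
  read 'b': DROP → DROP
  read 'c': DROP → DROP
  read 'c': DROP → DROP
  read 'b': DROP → DROP
  read 'b': DROP → DROP
  read 'c': DROP → DROP
  read 'a': DROP → DROP
  read 'a': DROP → DROP
  read 'a': DROP → DROP
  read 'a': DROP → DROP
  read 'b': DROP → DROP
  read 'a': DROP → DROP
  read 'a': DROP → DROP
  read 'a': DROP → DROP
  end DROP, rejected
w2:
  start at INIT
  read 'b': INIT → INIT
  read 'c': INIT → HALT
  read 'a': HALT → DROP
  read 'a': DROP → DROP
  read 'c': DROP → DROP
  read 'a': DROP → DROP
  read 'a': DROP → DROP
  read 'b': DROP → DROP
  read 'c': DROP → DROP
  end DROP, rejected
w3:
  start at INIT
  read 'b': INIT → INIT
  read 'b': INIT → INIT
  read 'b': INIT → INIT
  read 'c': INIT → HALT
  read 'b': HALT → DROP
  read 'b': DROP → DROP
  read 'b': DROP → DROP
  read 'b': DROP → DROP
  read 'c': DROP → DROP
  read 'c': DROP → DROP
  read 'a': DROP → DROP
  read 'c': DROP → DROP
  end DROP, rejected
w4:
  start at INIT
  read 'a': INIT → DROP
  read 'b': DROP → DROP
  read 'b': DROP → DROP
  read 'a': DROP → DROP
  read 'b': DROP → DROP
  read 'c': DROP → DROP
  read 'b': DROP → DROP
  read 'c': DROP → DROP
  read 'b': DROP → DROP
  read 'c': DROP → DROP
  read 'c': DROP → DROP
  read 'c': DROP → DROP
  read 'c': DROP → DROP
  read 'a': DROP → DROP
  read 'b': DROP → DROP
  read 'c': DROP → DROP
  read 'c': DROP → DROP
  end DROP, rejected
w5:
  start at INIT
  read 'c': INIT → HALT
  read 'a': HALT → DROP
  read 'a': DROP → DROP
  read 'b': DROP → DROP
  read 'c': DROP → DROP
  read 'c': DROP → DROP
  read 'c': DROP → DROP
  read 'b': DROP → DROP
  end DROP, rejected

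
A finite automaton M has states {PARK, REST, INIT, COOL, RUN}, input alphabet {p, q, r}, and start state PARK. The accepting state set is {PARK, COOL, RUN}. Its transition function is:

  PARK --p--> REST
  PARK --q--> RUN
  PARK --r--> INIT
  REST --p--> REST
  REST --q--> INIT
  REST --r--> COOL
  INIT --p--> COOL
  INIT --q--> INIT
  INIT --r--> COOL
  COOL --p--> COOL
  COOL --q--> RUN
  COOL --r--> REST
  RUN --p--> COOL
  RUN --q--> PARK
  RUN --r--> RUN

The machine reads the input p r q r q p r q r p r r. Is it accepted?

PARK → REST → COOL → RUN → RUN → PARK → REST → COOL → RUN → RUN → COOL → REST → COOL
End state COOL is accepting.

Yes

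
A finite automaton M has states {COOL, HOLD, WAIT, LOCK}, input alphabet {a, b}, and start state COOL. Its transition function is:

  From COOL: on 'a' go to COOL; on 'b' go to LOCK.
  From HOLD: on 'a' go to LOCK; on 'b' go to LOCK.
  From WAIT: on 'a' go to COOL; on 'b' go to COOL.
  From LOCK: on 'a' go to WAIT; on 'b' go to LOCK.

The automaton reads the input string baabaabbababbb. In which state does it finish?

COOL → LOCK → WAIT → COOL → LOCK → WAIT → COOL → LOCK → LOCK → WAIT → COOL → COOL → LOCK → LOCK → LOCK

LOCK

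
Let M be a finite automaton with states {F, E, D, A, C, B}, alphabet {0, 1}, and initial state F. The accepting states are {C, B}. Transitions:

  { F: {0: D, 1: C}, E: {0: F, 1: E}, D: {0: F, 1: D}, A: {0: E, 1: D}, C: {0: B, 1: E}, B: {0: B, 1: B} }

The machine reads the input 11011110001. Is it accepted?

start at F
read '1': F → C
read '1': C → E
read '0': E → F
read '1': F → C
read '1': C → E
read '1': E → E
read '1': E → E
read '0': E → F
read '0': F → D
read '0': D → F
read '1': F → C
End state C is accepting.

Yes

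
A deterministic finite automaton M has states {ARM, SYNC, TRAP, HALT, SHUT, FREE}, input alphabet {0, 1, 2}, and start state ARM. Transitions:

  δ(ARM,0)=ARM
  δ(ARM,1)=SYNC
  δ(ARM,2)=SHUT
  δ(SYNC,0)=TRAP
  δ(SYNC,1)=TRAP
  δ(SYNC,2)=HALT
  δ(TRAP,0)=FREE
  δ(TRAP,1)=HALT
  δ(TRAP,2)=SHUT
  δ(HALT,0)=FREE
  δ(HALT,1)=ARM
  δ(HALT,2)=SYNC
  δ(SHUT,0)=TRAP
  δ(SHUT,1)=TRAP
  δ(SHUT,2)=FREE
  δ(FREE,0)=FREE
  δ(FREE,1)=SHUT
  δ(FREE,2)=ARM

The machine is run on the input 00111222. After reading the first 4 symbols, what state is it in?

TRAP

ARM → ARM → ARM → SYNC → TRAP
After 4 symbols: TRAP.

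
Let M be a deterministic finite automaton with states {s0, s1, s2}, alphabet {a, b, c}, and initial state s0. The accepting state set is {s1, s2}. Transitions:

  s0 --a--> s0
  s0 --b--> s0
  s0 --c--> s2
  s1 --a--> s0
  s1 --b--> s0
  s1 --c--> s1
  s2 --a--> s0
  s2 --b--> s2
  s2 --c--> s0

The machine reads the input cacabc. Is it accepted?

Yes

Trace: s0 -c-> s2 -a-> s0 -c-> s2 -a-> s0 -b-> s0 -c-> s2
End state s2 is accepting.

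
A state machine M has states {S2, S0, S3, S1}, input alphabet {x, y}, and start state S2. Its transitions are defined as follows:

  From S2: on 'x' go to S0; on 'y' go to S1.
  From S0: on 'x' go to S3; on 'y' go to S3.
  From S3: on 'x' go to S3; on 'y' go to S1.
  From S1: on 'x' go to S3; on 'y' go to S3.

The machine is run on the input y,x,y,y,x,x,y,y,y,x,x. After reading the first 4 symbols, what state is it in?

S3

start at S2
read 'y': S2 → S1
read 'x': S1 → S3
read 'y': S3 → S1
read 'y': S1 → S3
After 4 symbols: S3.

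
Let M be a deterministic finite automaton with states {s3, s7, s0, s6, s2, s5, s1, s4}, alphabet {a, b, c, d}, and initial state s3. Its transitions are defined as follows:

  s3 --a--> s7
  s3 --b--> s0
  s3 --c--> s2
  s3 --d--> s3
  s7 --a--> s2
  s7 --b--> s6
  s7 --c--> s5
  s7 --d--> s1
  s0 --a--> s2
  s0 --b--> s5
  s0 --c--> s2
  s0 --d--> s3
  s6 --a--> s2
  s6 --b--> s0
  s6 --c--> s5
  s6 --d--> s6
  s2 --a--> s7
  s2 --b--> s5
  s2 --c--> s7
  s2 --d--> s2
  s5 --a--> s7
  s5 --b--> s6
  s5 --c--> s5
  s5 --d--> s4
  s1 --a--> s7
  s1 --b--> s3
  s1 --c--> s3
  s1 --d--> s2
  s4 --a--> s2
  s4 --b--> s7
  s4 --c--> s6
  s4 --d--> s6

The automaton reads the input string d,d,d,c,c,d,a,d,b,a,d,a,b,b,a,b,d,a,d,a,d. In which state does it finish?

start at s3
read 'd': s3 → s3
read 'd': s3 → s3
read 'd': s3 → s3
read 'c': s3 → s2
read 'c': s2 → s7
read 'd': s7 → s1
read 'a': s1 → s7
read 'd': s7 → s1
read 'b': s1 → s3
read 'a': s3 → s7
read 'd': s7 → s1
read 'a': s1 → s7
read 'b': s7 → s6
read 'b': s6 → s0
read 'a': s0 → s2
read 'b': s2 → s5
read 'd': s5 → s4
read 'a': s4 → s2
read 'd': s2 → s2
read 'a': s2 → s7
read 'd': s7 → s1

s1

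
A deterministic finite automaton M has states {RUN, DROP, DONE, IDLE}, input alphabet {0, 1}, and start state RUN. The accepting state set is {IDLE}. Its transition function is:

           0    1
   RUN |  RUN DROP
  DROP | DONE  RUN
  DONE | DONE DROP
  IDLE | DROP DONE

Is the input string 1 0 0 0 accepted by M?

No

RUN → DROP → DONE → DONE → DONE
End state DONE is not accepting.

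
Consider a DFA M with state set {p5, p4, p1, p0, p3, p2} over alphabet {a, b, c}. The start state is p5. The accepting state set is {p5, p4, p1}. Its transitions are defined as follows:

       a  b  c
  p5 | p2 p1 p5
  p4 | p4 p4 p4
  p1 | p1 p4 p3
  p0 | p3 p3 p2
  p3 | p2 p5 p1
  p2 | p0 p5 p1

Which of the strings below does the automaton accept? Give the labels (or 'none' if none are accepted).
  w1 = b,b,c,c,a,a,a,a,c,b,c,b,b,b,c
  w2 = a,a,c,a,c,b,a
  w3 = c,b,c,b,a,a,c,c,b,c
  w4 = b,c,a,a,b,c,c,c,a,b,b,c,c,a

w1, w3, w4

w1:
  start at p5
  read 'b': p5 → p1
  read 'b': p1 → p4
  read 'c': p4 → p4
  read 'c': p4 → p4
  read 'a': p4 → p4
  read 'a': p4 → p4
  read 'a': p4 → p4
  read 'a': p4 → p4
  read 'c': p4 → p4
  read 'b': p4 → p4
  read 'c': p4 → p4
  read 'b': p4 → p4
  read 'b': p4 → p4
  read 'b': p4 → p4
  read 'c': p4 → p4
  end p4, accepted
w2:
  start at p5
  read 'a': p5 → p2
  read 'a': p2 → p0
  read 'c': p0 → p2
  read 'a': p2 → p0
  read 'c': p0 → p2
  read 'b': p2 → p5
  read 'a': p5 → p2
  end p2, rejected
w3:
  start at p5
  read 'c': p5 → p5
  read 'b': p5 → p1
  read 'c': p1 → p3
  read 'b': p3 → p5
  read 'a': p5 → p2
  read 'a': p2 → p0
  read 'c': p0 → p2
  read 'c': p2 → p1
  read 'b': p1 → p4
  read 'c': p4 → p4
  end p4, accepted
w4:
  start at p5
  read 'b': p5 → p1
  read 'c': p1 → p3
  read 'a': p3 → p2
  read 'a': p2 → p0
  read 'b': p0 → p3
  read 'c': p3 → p1
  read 'c': p1 → p3
  read 'c': p3 → p1
  read 'a': p1 → p1
  read 'b': p1 → p4
  read 'b': p4 → p4
  read 'c': p4 → p4
  read 'c': p4 → p4
  read 'a': p4 → p4
  end p4, accepted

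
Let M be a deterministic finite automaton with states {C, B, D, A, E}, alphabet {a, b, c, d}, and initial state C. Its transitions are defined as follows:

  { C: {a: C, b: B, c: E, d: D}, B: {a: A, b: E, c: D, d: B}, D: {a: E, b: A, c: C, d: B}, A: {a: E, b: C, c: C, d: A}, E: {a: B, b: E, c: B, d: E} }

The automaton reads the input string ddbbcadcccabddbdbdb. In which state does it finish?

E

start at C
read 'd': C → D
read 'd': D → B
read 'b': B → E
read 'b': E → E
read 'c': E → B
read 'a': B → A
read 'd': A → A
read 'c': A → C
read 'c': C → E
read 'c': E → B
read 'a': B → A
read 'b': A → C
read 'd': C → D
read 'd': D → B
read 'b': B → E
read 'd': E → E
read 'b': E → E
read 'd': E → E
read 'b': E → E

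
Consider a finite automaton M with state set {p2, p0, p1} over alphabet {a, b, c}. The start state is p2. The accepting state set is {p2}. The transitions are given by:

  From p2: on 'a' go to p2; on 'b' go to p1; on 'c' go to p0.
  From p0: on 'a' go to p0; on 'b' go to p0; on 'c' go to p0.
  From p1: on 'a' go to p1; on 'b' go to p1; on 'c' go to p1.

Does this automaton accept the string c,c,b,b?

No

start at p2
read 'c': p2 → p0
read 'c': p0 → p0
read 'b': p0 → p0
read 'b': p0 → p0
End state p0 is not accepting.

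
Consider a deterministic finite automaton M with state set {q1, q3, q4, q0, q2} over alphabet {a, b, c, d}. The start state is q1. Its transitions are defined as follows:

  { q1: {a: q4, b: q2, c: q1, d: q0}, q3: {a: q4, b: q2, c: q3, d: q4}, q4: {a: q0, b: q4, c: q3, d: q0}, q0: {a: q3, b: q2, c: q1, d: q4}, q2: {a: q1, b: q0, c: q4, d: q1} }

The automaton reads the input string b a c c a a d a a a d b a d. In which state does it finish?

start at q1
read 'b': q1 → q2
read 'a': q2 → q1
read 'c': q1 → q1
read 'c': q1 → q1
read 'a': q1 → q4
read 'a': q4 → q0
read 'd': q0 → q4
read 'a': q4 → q0
read 'a': q0 → q3
read 'a': q3 → q4
read 'd': q4 → q0
read 'b': q0 → q2
read 'a': q2 → q1
read 'd': q1 → q0

q0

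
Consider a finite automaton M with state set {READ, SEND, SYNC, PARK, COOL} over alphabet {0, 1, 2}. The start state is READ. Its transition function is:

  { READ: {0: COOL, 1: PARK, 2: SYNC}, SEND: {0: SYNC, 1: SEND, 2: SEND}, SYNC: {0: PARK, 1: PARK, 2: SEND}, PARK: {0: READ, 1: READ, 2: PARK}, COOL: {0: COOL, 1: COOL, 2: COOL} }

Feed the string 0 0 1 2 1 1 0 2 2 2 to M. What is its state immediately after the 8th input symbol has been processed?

start at READ
read '0': READ → COOL
read '0': COOL → COOL
read '1': COOL → COOL
read '2': COOL → COOL
read '1': COOL → COOL
read '1': COOL → COOL
read '0': COOL → COOL
read '2': COOL → COOL
After 8 symbols: COOL.

COOL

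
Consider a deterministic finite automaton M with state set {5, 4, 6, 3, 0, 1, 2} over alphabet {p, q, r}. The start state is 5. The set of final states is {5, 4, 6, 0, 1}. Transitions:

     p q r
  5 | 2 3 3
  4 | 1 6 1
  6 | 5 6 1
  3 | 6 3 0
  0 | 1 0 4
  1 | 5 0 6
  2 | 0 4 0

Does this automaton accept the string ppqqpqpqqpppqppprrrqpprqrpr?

Yes

Trace: 5 -p-> 2 -p-> 0 -q-> 0 -q-> 0 -p-> 1 -q-> 0 -p-> 1 -q-> 0 -q-> 0 -p-> 1 -p-> 5 -p-> 2 -q-> 4 -p-> 1 -p-> 5 -p-> 2 -r-> 0 -r-> 4 -r-> 1 -q-> 0 -p-> 1 -p-> 5 -r-> 3 -q-> 3 -r-> 0 -p-> 1 -r-> 6
End state 6 is accepting.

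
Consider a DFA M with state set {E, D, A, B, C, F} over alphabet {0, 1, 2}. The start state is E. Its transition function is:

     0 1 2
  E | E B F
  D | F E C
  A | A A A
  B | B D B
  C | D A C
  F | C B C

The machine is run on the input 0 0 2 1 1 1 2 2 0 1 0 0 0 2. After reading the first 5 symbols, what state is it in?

start at E
read '0': E → E
read '0': E → E
read '2': E → F
read '1': F → B
read '1': B → D
After 5 symbols: D.

D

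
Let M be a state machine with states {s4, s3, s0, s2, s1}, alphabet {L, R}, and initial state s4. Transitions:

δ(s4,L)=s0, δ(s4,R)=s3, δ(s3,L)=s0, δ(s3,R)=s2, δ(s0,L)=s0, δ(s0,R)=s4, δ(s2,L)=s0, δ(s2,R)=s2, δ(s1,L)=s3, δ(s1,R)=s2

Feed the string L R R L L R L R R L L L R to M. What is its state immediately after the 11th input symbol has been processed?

s0

s4 → s0 → s4 → s3 → s0 → s0 → s4 → s0 → s4 → s3 → s0 → s0
After 11 symbols: s0.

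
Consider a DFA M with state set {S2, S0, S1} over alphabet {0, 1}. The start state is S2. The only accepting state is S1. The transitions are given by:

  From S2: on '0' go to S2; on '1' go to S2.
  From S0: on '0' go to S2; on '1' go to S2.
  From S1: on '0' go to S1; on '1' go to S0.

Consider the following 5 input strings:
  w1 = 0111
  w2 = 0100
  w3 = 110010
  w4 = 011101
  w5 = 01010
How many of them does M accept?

0

w1:
  start at S2
  read '0': S2 → S2
  read '1': S2 → S2
  read '1': S2 → S2
  read '1': S2 → S2
  end S2, rejected
w2:
  start at S2
  read '0': S2 → S2
  read '1': S2 → S2
  read '0': S2 → S2
  read '0': S2 → S2
  end S2, rejected
w3:
  start at S2
  read '1': S2 → S2
  read '1': S2 → S2
  read '0': S2 → S2
  read '0': S2 → S2
  read '1': S2 → S2
  read '0': S2 → S2
  end S2, rejected
w4:
  start at S2
  read '0': S2 → S2
  read '1': S2 → S2
  read '1': S2 → S2
  read '1': S2 → S2
  read '0': S2 → S2
  read '1': S2 → S2
  end S2, rejected
w5:
  start at S2
  read '0': S2 → S2
  read '1': S2 → S2
  read '0': S2 → S2
  read '1': S2 → S2
  read '0': S2 → S2
  end S2, rejected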